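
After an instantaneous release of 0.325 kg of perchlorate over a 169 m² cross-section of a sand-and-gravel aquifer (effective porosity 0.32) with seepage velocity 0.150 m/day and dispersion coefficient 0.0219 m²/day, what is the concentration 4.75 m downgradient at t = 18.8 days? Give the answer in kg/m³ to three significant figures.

0.000275 kg/m³

For an instantaneous plane source, C(x,t) = M/(n_e·A·√(4πDt)) · exp(−(x−vt)²/(4Dt)), with n_e·A the pore (flow) area.
Plume center vt = 0.150 × 18.8 = 2.82 m, so the well at 4.75 m is 1.93 m downgradient of the peak.
√(4πDt) = 2.275 m, giving peak height M/(n_e·A·√(4πDt)) = 0.325/(0.32 × 169 × 2.275) = 0.002642 kg/m³.
(x−vt)²/(4Dt) = (1.93)²/(4 × 0.0219 × 18.8) = 2.262; exp(−2.262) = 0.1041.
C = 0.002642 × 0.1041 = 0.000275 kg/m³.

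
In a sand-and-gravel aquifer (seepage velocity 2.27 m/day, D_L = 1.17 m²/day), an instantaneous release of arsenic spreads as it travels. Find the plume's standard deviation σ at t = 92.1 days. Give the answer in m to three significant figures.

14.7 m

Dispersive spreading gives a Gaussian with σ² = 2Dt; advection only shifts the center.
σ = √(2 × 1.17 × 92.1) = 14.7 m.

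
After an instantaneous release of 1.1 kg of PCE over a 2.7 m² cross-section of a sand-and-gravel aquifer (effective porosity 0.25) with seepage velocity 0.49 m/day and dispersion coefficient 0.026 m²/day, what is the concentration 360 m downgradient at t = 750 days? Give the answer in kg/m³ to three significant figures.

For an instantaneous plane source, C(x,t) = M/(n_e·A·√(4πDt)) · exp(−(x−vt)²/(4Dt)), with n_e·A the pore (flow) area.
Plume center vt = 0.49 × 750 = 367.5 m, so the well at 360 m is 7.5 m upgradient of the peak.
√(4πDt) = 15.65 m, giving peak height M/(n_e·A·√(4πDt)) = 1.1/(0.25 × 2.7 × 15.65) = 0.1041 kg/m³.
(x−vt)²/(4Dt) = (-7.5)²/(4 × 0.026 × 750) = 0.7212; exp(−0.7212) = 0.4862.
C = 0.1041 × 0.4862 = 0.0506 kg/m³.

0.0506 kg/m³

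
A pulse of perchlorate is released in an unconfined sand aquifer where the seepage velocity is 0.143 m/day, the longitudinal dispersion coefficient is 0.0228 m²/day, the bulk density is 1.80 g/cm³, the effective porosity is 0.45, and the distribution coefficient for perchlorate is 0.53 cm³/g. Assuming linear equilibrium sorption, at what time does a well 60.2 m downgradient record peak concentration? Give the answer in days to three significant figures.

1310 days

Retardation factor R = 1 + ρ_b·K_d/n = 1 + 1.80 × 0.53/0.45 = 3.120.
Sorption retards both mechanisms: v_R = v/R = 0.04583 m/day, D_R = D/R = 0.007308 m²/day.
Peak time from v_R²t² + 2D_R t − x² = 0: t = (√(D_R² + v_R²x²) − D_R)/v_R².
√(D_R² + v_R²x²) = √(0.007308² + 0.04583² × 60.2²) = 2.759; v_R² = 0.002100.
t = (2.759 − 0.007308)/0.002100 = 1310 days.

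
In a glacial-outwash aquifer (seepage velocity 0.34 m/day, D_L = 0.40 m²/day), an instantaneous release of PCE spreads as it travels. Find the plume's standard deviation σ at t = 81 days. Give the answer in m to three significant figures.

8.05 m

Dispersive spreading gives a Gaussian with σ² = 2Dt; advection only shifts the center.
σ = √(2 × 0.40 × 81) = 8.05 m.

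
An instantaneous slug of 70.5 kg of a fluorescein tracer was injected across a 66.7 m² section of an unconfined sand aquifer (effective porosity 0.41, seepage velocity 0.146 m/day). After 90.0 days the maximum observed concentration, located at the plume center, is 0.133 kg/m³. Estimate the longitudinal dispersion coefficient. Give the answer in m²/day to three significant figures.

At the plume center C_max = M/(n_e·A·√(4πDt)), so D = M²/(4πt·(n_e·A·C_max)²).
n_e·A·C_max = 0.41 × 66.7 × 0.133 = 3.637 kg/m.
D = 70.5²/(4π × 90.0 × 3.637²) = 0.332 m²/day.

0.332 m²/day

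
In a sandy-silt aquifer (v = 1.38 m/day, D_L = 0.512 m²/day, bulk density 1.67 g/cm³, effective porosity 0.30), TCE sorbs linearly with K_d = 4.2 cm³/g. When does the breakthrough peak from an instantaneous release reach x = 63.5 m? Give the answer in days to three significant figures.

Retardation factor R = 1 + ρ_b·K_d/n = 1 + 1.67 × 4.2/0.30 = 24.38.
Sorption retards both mechanisms: v_R = v/R = 0.05660 m/day, D_R = D/R = 0.02100 m²/day.
Peak time from v_R²t² + 2D_R t − x² = 0: t = (√(D_R² + v_R²x²) − D_R)/v_R².
√(D_R² + v_R²x²) = √(0.02100² + 0.05660² × 63.5²) = 3.594; v_R² = 0.003204.
t = (3.594 − 0.02100)/0.003204 = 1120 days.

1120 days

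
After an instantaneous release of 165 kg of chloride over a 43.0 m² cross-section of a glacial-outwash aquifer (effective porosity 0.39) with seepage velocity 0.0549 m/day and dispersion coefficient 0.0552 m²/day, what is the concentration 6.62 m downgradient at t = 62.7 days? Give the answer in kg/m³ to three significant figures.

For an instantaneous plane source, C(x,t) = M/(n_e·A·√(4πDt)) · exp(−(x−vt)²/(4Dt)), with n_e·A the pore (flow) area.
Plume center vt = 0.0549 × 62.7 = 3.44223 m, so the well at 6.62 m is 3.17777 m downgradient of the peak.
√(4πDt) = 6.595 m, giving peak height M/(n_e·A·√(4πDt)) = 165/(0.39 × 43.0 × 6.595) = 1.492 kg/m³.
(x−vt)²/(4Dt) = (3.17777)²/(4 × 0.0552 × 62.7) = 0.7294; exp(−0.7294) = 0.4822.
C = 1.492 × 0.4822 = 0.719 kg/m³.

0.719 kg/m³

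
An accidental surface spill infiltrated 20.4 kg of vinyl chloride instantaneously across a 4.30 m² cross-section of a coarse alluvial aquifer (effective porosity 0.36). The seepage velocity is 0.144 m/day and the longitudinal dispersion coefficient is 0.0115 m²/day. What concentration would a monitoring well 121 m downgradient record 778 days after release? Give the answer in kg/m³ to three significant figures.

0.131 kg/m³

For an instantaneous plane source, C(x,t) = M/(n_e·A·√(4πDt)) · exp(−(x−vt)²/(4Dt)), with n_e·A the pore (flow) area.
Plume center vt = 0.144 × 778 = 112.032 m, so the well at 121 m is 8.968 m downgradient of the peak.
√(4πDt) = 10.60 m, giving peak height M/(n_e·A·√(4πDt)) = 20.4/(0.36 × 4.30 × 10.60) = 1.243 kg/m³.
(x−vt)²/(4Dt) = (8.968)²/(4 × 0.0115 × 778) = 2.247; exp(−2.247) = 0.1057.
C = 1.243 × 0.1057 = 0.131 kg/m³.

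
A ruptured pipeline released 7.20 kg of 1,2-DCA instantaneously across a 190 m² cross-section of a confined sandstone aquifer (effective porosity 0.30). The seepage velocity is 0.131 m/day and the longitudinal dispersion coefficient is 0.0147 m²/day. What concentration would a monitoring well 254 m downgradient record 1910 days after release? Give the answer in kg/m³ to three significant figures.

For an instantaneous plane source, C(x,t) = M/(n_e·A·√(4πDt)) · exp(−(x−vt)²/(4Dt)), with n_e·A the pore (flow) area.
Plume center vt = 0.131 × 1910 = 250.21 m, so the well at 254 m is 3.79 m downgradient of the peak.
√(4πDt) = 18.78 m, giving peak height M/(n_e·A·√(4πDt)) = 7.20/(0.30 × 190 × 18.78) = 0.006726 kg/m³.
(x−vt)²/(4Dt) = (3.79)²/(4 × 0.0147 × 1910) = 0.1279; exp(−0.1279) = 0.8799.
C = 0.006726 × 0.8799 = 0.00592 kg/m³.

0.00592 kg/m³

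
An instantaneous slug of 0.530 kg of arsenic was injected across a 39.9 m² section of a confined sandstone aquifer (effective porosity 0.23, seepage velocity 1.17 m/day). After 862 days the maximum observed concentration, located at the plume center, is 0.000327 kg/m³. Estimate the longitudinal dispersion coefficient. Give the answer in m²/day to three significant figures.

2.88 m²/day

At the plume center C_max = M/(n_e·A·√(4πDt)), so D = M²/(4πt·(n_e·A·C_max)²).
n_e·A·C_max = 0.23 × 39.9 × 0.000327 = 0.003001 kg/m.
D = 0.530²/(4π × 862 × 0.003001²) = 2.88 m²/day.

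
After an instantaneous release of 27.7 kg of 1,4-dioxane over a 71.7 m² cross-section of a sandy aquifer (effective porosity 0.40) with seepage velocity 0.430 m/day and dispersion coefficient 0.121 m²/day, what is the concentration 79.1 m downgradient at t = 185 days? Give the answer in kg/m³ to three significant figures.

0.0575 kg/m³

For an instantaneous plane source, C(x,t) = M/(n_e·A·√(4πDt)) · exp(−(x−vt)²/(4Dt)), with n_e·A the pore (flow) area.
Plume center vt = 0.430 × 185 = 79.55 m, so the well at 79.1 m is 0.45 m upgradient of the peak.
√(4πDt) = 16.77 m, giving peak height M/(n_e·A·√(4πDt)) = 27.7/(0.40 × 71.7 × 16.77) = 0.05759 kg/m³.
(x−vt)²/(4Dt) = (-0.45)²/(4 × 0.121 × 185) = 0.002262; exp(−0.002262) = 0.9977.
C = 0.05759 × 0.9977 = 0.0575 kg/m³.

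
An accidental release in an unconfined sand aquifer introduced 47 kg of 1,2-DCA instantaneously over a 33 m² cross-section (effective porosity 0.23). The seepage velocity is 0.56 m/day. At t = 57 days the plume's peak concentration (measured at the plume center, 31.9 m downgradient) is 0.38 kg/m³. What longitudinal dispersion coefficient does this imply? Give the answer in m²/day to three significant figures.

At the plume center C_max = M/(n_e·A·√(4πDt)), so D = M²/(4πt·(n_e·A·C_max)²).
n_e·A·C_max = 0.23 × 33 × 0.38 = 2.884 kg/m.
D = 47²/(4π × 57 × 2.884²) = 0.371 m²/day.

0.371 m²/day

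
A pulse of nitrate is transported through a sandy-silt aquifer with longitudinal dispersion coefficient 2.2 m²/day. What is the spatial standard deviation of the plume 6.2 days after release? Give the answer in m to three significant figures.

5.22 m

Dispersive spreading gives a Gaussian with σ² = 2Dt; advection only shifts the center.
σ = √(2 × 2.2 × 6.2) = 5.22 m.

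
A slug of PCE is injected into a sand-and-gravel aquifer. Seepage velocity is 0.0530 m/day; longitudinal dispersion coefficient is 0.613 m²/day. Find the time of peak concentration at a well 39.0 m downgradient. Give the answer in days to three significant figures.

549 days

For the 1D instantaneous-source solution, setting ∂C/∂t = 0 at fixed x gives v²t² + 2Dt − x² = 0, so t = (√(D² + v²x²) − D)/v².
√(D² + v²x²) = √(0.613² + 0.0530² × 39.0²) = 2.156; v² = 0.002809.
t = (2.156 − 0.613)/0.002809 = 549 days (vs. the pure-advection estimate x/v = 736 d).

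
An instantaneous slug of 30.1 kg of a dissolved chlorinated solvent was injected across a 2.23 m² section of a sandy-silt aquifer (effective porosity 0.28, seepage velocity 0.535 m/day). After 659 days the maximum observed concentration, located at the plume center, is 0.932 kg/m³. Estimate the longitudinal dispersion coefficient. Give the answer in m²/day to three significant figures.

At the plume center C_max = M/(n_e·A·√(4πDt)), so D = M²/(4πt·(n_e·A·C_max)²).
n_e·A·C_max = 0.28 × 2.23 × 0.932 = 0.5819 kg/m.
D = 30.1²/(4π × 659 × 0.5819²) = 0.323 m²/day.

0.323 m²/day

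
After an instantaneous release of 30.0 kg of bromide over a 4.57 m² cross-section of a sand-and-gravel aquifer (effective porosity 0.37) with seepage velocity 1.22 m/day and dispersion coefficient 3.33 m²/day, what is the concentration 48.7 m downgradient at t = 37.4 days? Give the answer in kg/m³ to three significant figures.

0.440 kg/m³

For an instantaneous plane source, C(x,t) = M/(n_e·A·√(4πDt)) · exp(−(x−vt)²/(4Dt)), with n_e·A the pore (flow) area.
Plume center vt = 1.22 × 37.4 = 45.628 m, so the well at 48.7 m is 3.072 m downgradient of the peak.
√(4πDt) = 39.56 m, giving peak height M/(n_e·A·√(4πDt)) = 30.0/(0.37 × 4.57 × 39.56) = 0.4485 kg/m³.
(x−vt)²/(4Dt) = (3.072)²/(4 × 3.33 × 37.4) = 0.01894; exp(−0.01894) = 0.9812.
C = 0.4485 × 0.9812 = 0.440 kg/m³.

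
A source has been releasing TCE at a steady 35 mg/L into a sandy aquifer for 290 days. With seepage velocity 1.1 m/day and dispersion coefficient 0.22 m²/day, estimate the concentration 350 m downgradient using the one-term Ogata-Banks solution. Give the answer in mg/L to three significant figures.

For a continuous step input, C/C₀ ≈ ½·erfc((x−vt)/(2√(Dt))).
vt = 1.1 × 290 = 319 m and 2√(Dt) = 2√(0.22 × 290) = 15.97 m.
Argument (x−vt)/(2√(Dt)) = (350 − 319)/15.97 = 1.941; ½·erfc(1.941) = 0.003026.
C = 35 × 0.003026 = 0.106 mg/L.

0.106 mg/L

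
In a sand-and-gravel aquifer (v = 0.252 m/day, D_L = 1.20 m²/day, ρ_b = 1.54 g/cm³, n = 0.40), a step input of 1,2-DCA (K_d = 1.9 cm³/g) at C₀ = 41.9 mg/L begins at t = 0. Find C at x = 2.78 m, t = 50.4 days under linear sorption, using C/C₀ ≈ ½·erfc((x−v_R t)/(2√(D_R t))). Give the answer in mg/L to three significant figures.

Retardation factor R = 1 + ρ_b·K_d/n = 1 + 1.54 × 1.9/0.40 = 8.315.
Sorption retards both mechanisms: v_R = v/R = 0.03031 m/day, D_R = D/R = 0.1443 m²/day.
v_R·t = 0.03031 × 50.4 = 1.527624 m; 2√(D_R t) = 5.394 m; argument = (2.78 − 1.527624)/5.394 = 0.2322.
C = C₀ × ½·erfc(0.2322) = 41.9 × 0.3713 = 15.6 mg/L.

15.6 mg/L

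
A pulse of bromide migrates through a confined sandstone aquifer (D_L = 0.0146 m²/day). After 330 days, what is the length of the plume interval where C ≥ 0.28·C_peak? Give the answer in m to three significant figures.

The plume is Gaussian with σ = √(2Dt) = √(2 × 0.0146 × 330) = 3.104 m.
C/C_peak = exp(−Δx²/(2σ²)) = 0.28 ⇒ Δx = σ·√(−2 ln 0.28) = 3.104 × 1.596 = 4.954 m.
Width = 2Δx = 9.91 m.

9.91 m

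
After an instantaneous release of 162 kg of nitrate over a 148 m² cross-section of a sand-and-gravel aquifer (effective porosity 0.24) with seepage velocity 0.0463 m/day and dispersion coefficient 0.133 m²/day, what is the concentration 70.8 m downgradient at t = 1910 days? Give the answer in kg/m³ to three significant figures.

For an instantaneous plane source, C(x,t) = M/(n_e·A·√(4πDt)) · exp(−(x−vt)²/(4Dt)), with n_e·A the pore (flow) area.
Plume center vt = 0.0463 × 1910 = 88.433 m, so the well at 70.8 m is 17.633 m upgradient of the peak.
√(4πDt) = 56.50 m, giving peak height M/(n_e·A·√(4πDt)) = 162/(0.24 × 148 × 56.50) = 0.08072 kg/m³.
(x−vt)²/(4Dt) = (-17.633)²/(4 × 0.133 × 1910) = 0.3060; exp(−0.3060) = 0.7364.
C = 0.08072 × 0.7364 = 0.0594 kg/m³.

0.0594 kg/m³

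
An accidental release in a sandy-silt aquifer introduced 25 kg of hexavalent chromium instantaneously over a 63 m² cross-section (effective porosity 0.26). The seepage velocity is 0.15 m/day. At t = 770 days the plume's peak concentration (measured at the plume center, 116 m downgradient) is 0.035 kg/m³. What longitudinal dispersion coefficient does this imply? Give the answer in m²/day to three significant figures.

At the plume center C_max = M/(n_e·A·√(4πDt)), so D = M²/(4πt·(n_e·A·C_max)²).
n_e·A·C_max = 0.26 × 63 × 0.035 = 0.5733 kg/m.
D = 25²/(4π × 770 × 0.5733²) = 0.197 m²/day.

0.197 m²/day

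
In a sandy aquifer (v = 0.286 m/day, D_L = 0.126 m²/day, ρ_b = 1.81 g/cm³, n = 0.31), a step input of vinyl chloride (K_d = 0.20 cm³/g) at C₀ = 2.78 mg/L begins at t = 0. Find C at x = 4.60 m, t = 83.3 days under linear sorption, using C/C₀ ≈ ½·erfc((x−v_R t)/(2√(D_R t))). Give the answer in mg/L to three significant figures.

Retardation factor R = 1 + ρ_b·K_d/n = 1 + 1.81 × 0.20/0.31 = 2.168.
Sorption retards both mechanisms: v_R = v/R = 0.1319 m/day, D_R = D/R = 0.05812 m²/day.
v_R·t = 0.1319 × 83.3 = 10.98727 m; 2√(D_R t) = 4.401 m; argument = (4.60 − 10.98727)/4.401 = -1.451.
C = C₀ × ½·erfc(-1.451) = 2.78 × 0.9799 = 2.72 mg/L.

2.72 mg/L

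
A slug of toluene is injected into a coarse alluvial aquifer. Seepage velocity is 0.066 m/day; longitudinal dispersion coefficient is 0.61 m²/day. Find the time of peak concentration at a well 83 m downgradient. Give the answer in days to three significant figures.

For the 1D instantaneous-source solution, setting ∂C/∂t = 0 at fixed x gives v²t² + 2Dt − x² = 0, so t = (√(D² + v²x²) − D)/v².
√(D² + v²x²) = √(0.61² + 0.066² × 83²) = 5.512; v² = 0.004356.
t = (5.512 − 0.61)/0.004356 = 1130 days (vs. the pure-advection estimate x/v = 1260 d).

1130 days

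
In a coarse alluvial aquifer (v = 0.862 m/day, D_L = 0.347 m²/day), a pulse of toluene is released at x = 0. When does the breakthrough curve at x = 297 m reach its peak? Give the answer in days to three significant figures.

For the 1D instantaneous-source solution, setting ∂C/∂t = 0 at fixed x gives v²t² + 2Dt − x² = 0, so t = (√(D² + v²x²) − D)/v².
√(D² + v²x²) = √(0.347² + 0.862² × 297²) = 256.0; v² = 0.743044.
t = (256.0 − 0.347)/0.743044 = 344 days (vs. the pure-advection estimate x/v = 345 d).

344 days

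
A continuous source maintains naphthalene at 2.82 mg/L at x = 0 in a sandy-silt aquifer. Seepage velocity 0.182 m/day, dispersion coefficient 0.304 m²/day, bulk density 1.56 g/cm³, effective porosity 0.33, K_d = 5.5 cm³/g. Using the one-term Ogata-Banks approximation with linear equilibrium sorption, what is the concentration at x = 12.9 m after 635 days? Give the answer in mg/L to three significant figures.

0.0319 mg/L

Retardation factor R = 1 + ρ_b·K_d/n = 1 + 1.56 × 5.5/0.33 = 27.00.
Sorption retards both mechanisms: v_R = v/R = 0.006741 m/day, D_R = D/R = 0.01126 m²/day.
v_R·t = 0.006741 × 635 = 4.280535 m; 2√(D_R t) = 5.348 m; argument = (12.9 − 4.280535)/5.348 = 1.612.
C = C₀ × ½·erfc(1.612) = 2.82 × 0.01131 = 0.0319 mg/L.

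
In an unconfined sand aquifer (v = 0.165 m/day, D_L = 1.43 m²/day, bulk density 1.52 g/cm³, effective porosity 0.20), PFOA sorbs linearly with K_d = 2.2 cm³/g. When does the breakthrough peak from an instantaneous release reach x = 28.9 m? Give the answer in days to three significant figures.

2310 days

Retardation factor R = 1 + ρ_b·K_d/n = 1 + 1.52 × 2.2/0.20 = 17.72.
Sorption retards both mechanisms: v_R = v/R = 0.009312 m/day, D_R = D/R = 0.08070 m²/day.
Peak time from v_R²t² + 2D_R t − x² = 0: t = (√(D_R² + v_R²x²) − D_R)/v_R².
√(D_R² + v_R²x²) = √(0.08070² + 0.009312² × 28.9²) = 0.2810; v_R² = 8.671e-05.
t = (0.2810 − 0.08070)/8.671e-05 = 2310 days.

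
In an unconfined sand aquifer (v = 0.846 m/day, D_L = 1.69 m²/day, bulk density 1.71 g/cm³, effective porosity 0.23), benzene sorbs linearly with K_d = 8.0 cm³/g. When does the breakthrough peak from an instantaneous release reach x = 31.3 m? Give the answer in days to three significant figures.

2100 days

Retardation factor R = 1 + ρ_b·K_d/n = 1 + 1.71 × 8.0/0.23 = 60.48.
Sorption retards both mechanisms: v_R = v/R = 0.01399 m/day, D_R = D/R = 0.02794 m²/day.
Peak time from v_R²t² + 2D_R t − x² = 0: t = (√(D_R² + v_R²x²) − D_R)/v_R².
√(D_R² + v_R²x²) = √(0.02794² + 0.01399² × 31.3²) = 0.4388; v_R² = 0.0001957.
t = (0.4388 − 0.02794)/0.0001957 = 2100 days.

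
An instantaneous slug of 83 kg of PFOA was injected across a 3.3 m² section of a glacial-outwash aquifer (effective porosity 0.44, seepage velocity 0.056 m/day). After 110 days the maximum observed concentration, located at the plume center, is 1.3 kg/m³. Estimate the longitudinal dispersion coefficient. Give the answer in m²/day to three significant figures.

At the plume center C_max = M/(n_e·A·√(4πDt)), so D = M²/(4πt·(n_e·A·C_max)²).
n_e·A·C_max = 0.44 × 3.3 × 1.3 = 1.888 kg/m.
D = 83²/(4π × 110 × 1.888²) = 1.40 m²/day.

1.40 m²/day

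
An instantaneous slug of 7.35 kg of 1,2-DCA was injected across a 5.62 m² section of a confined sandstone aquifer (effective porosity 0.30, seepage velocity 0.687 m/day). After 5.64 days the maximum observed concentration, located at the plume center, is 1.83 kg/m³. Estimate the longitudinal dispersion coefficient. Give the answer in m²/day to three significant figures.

At the plume center C_max = M/(n_e·A·√(4πDt)), so D = M²/(4πt·(n_e·A·C_max)²).
n_e·A·C_max = 0.30 × 5.62 × 1.83 = 3.085 kg/m.
D = 7.35²/(4π × 5.64 × 3.085²) = 0.0801 m²/day.

0.0801 m²/day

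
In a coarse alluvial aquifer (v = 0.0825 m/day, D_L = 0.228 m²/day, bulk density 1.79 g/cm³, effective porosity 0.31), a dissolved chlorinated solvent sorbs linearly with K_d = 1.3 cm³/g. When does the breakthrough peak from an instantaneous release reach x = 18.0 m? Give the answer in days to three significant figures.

1590 days

Retardation factor R = 1 + ρ_b·K_d/n = 1 + 1.79 × 1.3/0.31 = 8.506.
Sorption retards both mechanisms: v_R = v/R = 0.009699 m/day, D_R = D/R = 0.02680 m²/day.
Peak time from v_R²t² + 2D_R t − x² = 0: t = (√(D_R² + v_R²x²) − D_R)/v_R².
√(D_R² + v_R²x²) = √(0.02680² + 0.009699² × 18.0²) = 0.1766; v_R² = 9.407e-05.
t = (0.1766 − 0.02680)/9.407e-05 = 1590 days.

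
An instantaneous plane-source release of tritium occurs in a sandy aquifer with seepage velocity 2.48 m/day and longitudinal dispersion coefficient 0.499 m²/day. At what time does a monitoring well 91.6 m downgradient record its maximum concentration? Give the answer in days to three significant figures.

36.9 days

For the 1D instantaneous-source solution, setting ∂C/∂t = 0 at fixed x gives v²t² + 2Dt − x² = 0, so t = (√(D² + v²x²) − D)/v².
√(D² + v²x²) = √(0.499² + 2.48² × 91.6²) = 227.2; v² = 6.1504.
t = (227.2 − 0.499)/6.1504 = 36.9 days (vs. the pure-advection estimate x/v = 36.9 d).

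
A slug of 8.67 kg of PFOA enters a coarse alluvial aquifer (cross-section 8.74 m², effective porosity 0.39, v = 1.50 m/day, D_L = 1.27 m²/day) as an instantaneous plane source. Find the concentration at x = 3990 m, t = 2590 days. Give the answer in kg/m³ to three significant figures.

For an instantaneous plane source, C(x,t) = M/(n_e·A·√(4πDt)) · exp(−(x−vt)²/(4Dt)), with n_e·A the pore (flow) area.
Plume center vt = 1.50 × 2590 = 3885 m, so the well at 3990 m is 105 m downgradient of the peak.
√(4πDt) = 203.3 m, giving peak height M/(n_e·A·√(4πDt)) = 8.67/(0.39 × 8.74 × 203.3) = 0.01251 kg/m³.
(x−vt)²/(4Dt) = (105)²/(4 × 1.27 × 2590) = 0.8379; exp(−0.8379) = 0.4326.
C = 0.01251 × 0.4326 = 0.00541 kg/m³.

0.00541 kg/m³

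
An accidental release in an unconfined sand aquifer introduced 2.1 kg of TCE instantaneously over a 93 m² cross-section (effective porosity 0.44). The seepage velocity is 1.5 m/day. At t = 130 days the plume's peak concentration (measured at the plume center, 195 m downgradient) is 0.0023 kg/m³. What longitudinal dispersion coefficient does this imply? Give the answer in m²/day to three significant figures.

At the plume center C_max = M/(n_e·A·√(4πDt)), so D = M²/(4πt·(n_e·A·C_max)²).
n_e·A·C_max = 0.44 × 93 × 0.0023 = 0.09412 kg/m.
D = 2.1²/(4π × 130 × 0.09412²) = 0.305 m²/day.

0.305 m²/day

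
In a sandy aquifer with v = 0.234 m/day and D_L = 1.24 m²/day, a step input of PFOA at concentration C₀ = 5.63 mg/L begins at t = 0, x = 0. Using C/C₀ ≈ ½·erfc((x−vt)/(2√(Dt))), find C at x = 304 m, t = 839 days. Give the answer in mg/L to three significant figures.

0.0514 mg/L

For a continuous step input, C/C₀ ≈ ½·erfc((x−vt)/(2√(Dt))).
vt = 0.234 × 839 = 196.326 m and 2√(Dt) = 2√(1.24 × 839) = 64.51 m.
Argument (x−vt)/(2√(Dt)) = (304 − 196.326)/64.51 = 1.669; ½·erfc(1.669) = 0.009130.
C = 5.63 × 0.009130 = 0.0514 mg/L.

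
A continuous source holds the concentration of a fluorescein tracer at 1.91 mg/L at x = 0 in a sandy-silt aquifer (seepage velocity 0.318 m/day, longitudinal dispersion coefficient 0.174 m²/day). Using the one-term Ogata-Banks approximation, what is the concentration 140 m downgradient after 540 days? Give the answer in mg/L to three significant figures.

For a continuous step input, C/C₀ ≈ ½·erfc((x−vt)/(2√(Dt))).
vt = 0.318 × 540 = 171.72 m and 2√(Dt) = 2√(0.174 × 540) = 19.39 m.
Argument (x−vt)/(2√(Dt)) = (140 − 171.72)/19.39 = -1.636; ½·erfc(-1.636) = 0.9897.
C = 1.91 × 0.9897 = 1.89 mg/L.

1.89 mg/L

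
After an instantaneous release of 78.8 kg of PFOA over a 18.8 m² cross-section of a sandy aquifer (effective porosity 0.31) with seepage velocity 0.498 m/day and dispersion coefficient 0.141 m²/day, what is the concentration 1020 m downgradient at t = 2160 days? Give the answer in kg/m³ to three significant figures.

For an instantaneous plane source, C(x,t) = M/(n_e·A·√(4πDt)) · exp(−(x−vt)²/(4Dt)), with n_e·A the pore (flow) area.
Plume center vt = 0.498 × 2160 = 1075.68 m, so the well at 1020 m is 55.68 m upgradient of the peak.
√(4πDt) = 61.86 m, giving peak height M/(n_e·A·√(4πDt)) = 78.8/(0.31 × 18.8 × 61.86) = 0.2186 kg/m³.
(x−vt)²/(4Dt) = (-55.68)²/(4 × 0.141 × 2160) = 2.545; exp(−2.545) = 0.07847.
C = 0.2186 × 0.07847 = 0.0172 kg/m³.

0.0172 kg/m³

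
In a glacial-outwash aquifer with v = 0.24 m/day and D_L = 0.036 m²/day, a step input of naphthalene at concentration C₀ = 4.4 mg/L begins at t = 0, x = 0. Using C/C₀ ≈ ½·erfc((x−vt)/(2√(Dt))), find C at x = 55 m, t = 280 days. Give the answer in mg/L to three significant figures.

4.39 mg/L

For a continuous step input, C/C₀ ≈ ½·erfc((x−vt)/(2√(Dt))).
vt = 0.24 × 280 = 67.2 m and 2√(Dt) = 2√(0.036 × 280) = 6.350 m.
Argument (x−vt)/(2√(Dt)) = (55 − 67.2)/6.350 = -1.921; ½·erfc(-1.921) = 0.9967.
C = 4.4 × 0.9967 = 4.39 mg/L.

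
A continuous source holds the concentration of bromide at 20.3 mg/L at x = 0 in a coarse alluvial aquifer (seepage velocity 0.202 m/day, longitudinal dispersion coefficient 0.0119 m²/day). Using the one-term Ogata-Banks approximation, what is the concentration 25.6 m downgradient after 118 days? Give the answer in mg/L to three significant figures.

For a continuous step input, C/C₀ ≈ ½·erfc((x−vt)/(2√(Dt))).
vt = 0.202 × 118 = 23.836 m and 2√(Dt) = 2√(0.0119 × 118) = 2.370 m.
Argument (x−vt)/(2√(Dt)) = (25.6 − 23.836)/2.370 = 0.7443; ½·erfc(0.7443) = 0.1463.
C = 20.3 × 0.1463 = 2.97 mg/L.

2.97 mg/L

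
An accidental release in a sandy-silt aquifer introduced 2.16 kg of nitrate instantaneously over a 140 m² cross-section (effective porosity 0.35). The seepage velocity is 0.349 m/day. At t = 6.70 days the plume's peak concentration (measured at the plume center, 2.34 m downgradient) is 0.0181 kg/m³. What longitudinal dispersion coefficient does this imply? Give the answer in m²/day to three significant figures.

0.0704 m²/day

At the plume center C_max = M/(n_e·A·√(4πDt)), so D = M²/(4πt·(n_e·A·C_max)²).
n_e·A·C_max = 0.35 × 140 × 0.0181 = 0.8869 kg/m.
D = 2.16²/(4π × 6.70 × 0.8869²) = 0.0704 m²/day.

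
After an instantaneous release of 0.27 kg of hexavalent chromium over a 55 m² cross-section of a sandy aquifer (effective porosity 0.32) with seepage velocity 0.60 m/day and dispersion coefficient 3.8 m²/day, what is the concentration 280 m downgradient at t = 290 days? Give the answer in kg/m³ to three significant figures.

For an instantaneous plane source, C(x,t) = M/(n_e·A·√(4πDt)) · exp(−(x−vt)²/(4Dt)), with n_e·A the pore (flow) area.
Plume center vt = 0.60 × 290 = 174 m, so the well at 280 m is 106 m downgradient of the peak.
√(4πDt) = 117.7 m, giving peak height M/(n_e·A·√(4πDt)) = 0.27/(0.32 × 55 × 117.7) = 0.0001303 kg/m³.
(x−vt)²/(4Dt) = (106)²/(4 × 3.8 × 290) = 2.549; exp(−2.549) = 0.07816.
C = 0.0001303 × 0.07816 = 1.02e-05 kg/m³.

1.02e-05 kg/m³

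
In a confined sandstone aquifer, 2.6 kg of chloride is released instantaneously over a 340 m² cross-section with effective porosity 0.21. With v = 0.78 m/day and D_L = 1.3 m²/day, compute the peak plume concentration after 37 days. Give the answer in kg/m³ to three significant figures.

The peak of an instantaneous 1D plume sits at x = vt; there the Gaussian factor is 1 and C_max = M/(n_e·A·√(4πDt)), where n_e·A is the pore area the mass is dissolved in.
√(4πDt) = √(4π × 1.3 × 37) = 24.59 m, so C_max = 2.6/(0.21 × 340 × 24.59) = 0.00148 kg/m³.

0.00148 kg/m³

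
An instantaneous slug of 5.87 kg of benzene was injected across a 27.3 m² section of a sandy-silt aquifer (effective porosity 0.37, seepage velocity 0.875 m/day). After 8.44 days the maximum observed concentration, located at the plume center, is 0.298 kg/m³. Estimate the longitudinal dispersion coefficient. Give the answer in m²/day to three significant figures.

At the plume center C_max = M/(n_e·A·√(4πDt)), so D = M²/(4πt·(n_e·A·C_max)²).
n_e·A·C_max = 0.37 × 27.3 × 0.298 = 3.010 kg/m.
D = 5.87²/(4π × 8.44 × 3.010²) = 0.0359 m²/day.

0.0359 m²/day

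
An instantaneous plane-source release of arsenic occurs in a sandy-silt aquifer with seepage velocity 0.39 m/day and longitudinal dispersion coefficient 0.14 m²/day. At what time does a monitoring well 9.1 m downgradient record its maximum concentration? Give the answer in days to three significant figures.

For the 1D instantaneous-source solution, setting ∂C/∂t = 0 at fixed x gives v²t² + 2Dt − x² = 0, so t = (√(D² + v²x²) − D)/v².
√(D² + v²x²) = √(0.14² + 0.39² × 9.1²) = 3.552; v² = 0.1521.
t = (3.552 − 0.14)/0.1521 = 22.4 days (vs. the pure-advection estimate x/v = 23.3 d).

22.4 days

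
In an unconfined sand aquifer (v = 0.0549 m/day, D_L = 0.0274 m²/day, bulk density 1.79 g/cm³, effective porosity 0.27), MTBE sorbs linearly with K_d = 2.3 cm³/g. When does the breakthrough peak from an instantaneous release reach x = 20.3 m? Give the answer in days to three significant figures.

Retardation factor R = 1 + ρ_b·K_d/n = 1 + 1.79 × 2.3/0.27 = 16.25.
Sorption retards both mechanisms: v_R = v/R = 0.003378 m/day, D_R = D/R = 0.001686 m²/day.
Peak time from v_R²t² + 2D_R t − x² = 0: t = (√(D_R² + v_R²x²) − D_R)/v_R².
√(D_R² + v_R²x²) = √(0.001686² + 0.003378² × 20.3²) = 0.06859; v_R² = 1.141e-05.
t = (0.06859 − 0.001686)/1.141e-05 = 5860 days.

5860 days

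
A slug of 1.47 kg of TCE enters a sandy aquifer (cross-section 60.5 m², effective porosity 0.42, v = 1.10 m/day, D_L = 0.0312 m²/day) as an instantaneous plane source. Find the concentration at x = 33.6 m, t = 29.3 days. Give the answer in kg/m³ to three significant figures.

0.0102 kg/m³

For an instantaneous plane source, C(x,t) = M/(n_e·A·√(4πDt)) · exp(−(x−vt)²/(4Dt)), with n_e·A the pore (flow) area.
Plume center vt = 1.10 × 29.3 = 32.23 m, so the well at 33.6 m is 1.37 m downgradient of the peak.
√(4πDt) = 3.389 m, giving peak height M/(n_e·A·√(4πDt)) = 1.47/(0.42 × 60.5 × 3.389) = 0.01707 kg/m³.
(x−vt)²/(4Dt) = (1.37)²/(4 × 0.0312 × 29.3) = 0.5133; exp(−0.5133) = 0.5985.
C = 0.01707 × 0.5985 = 0.0102 kg/m³.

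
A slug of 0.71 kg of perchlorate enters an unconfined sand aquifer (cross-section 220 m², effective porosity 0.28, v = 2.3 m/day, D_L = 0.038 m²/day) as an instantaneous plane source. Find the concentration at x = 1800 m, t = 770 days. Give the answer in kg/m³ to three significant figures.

4.55e-07 kg/m³

For an instantaneous plane source, C(x,t) = M/(n_e·A·√(4πDt)) · exp(−(x−vt)²/(4Dt)), with n_e·A the pore (flow) area.
Plume center vt = 2.3 × 770 = 1771 m, so the well at 1800 m is 29 m downgradient of the peak.
√(4πDt) = 19.18 m, giving peak height M/(n_e·A·√(4πDt)) = 0.71/(0.28 × 220 × 19.18) = 0.0006009 kg/m³.
(x−vt)²/(4Dt) = (29)²/(4 × 0.038 × 770) = 7.186; exp(−7.186) = 0.0007571.
C = 0.0006009 × 0.0007571 = 4.55e-07 kg/m³.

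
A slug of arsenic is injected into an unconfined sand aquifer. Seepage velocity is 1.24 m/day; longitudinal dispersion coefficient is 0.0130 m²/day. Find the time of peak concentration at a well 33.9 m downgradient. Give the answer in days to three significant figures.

27.3 days

For the 1D instantaneous-source solution, setting ∂C/∂t = 0 at fixed x gives v²t² + 2Dt − x² = 0, so t = (√(D² + v²x²) − D)/v².
√(D² + v²x²) = √(0.0130² + 1.24² × 33.9²) = 42.04; v² = 1.5376.
t = (42.04 − 0.0130)/1.5376 = 27.3 days (vs. the pure-advection estimate x/v = 27.3 d).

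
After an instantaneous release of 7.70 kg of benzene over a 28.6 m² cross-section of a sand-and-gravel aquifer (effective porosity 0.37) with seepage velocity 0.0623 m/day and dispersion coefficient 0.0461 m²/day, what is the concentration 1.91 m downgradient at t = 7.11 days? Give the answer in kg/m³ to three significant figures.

For an instantaneous plane source, C(x,t) = M/(n_e·A·√(4πDt)) · exp(−(x−vt)²/(4Dt)), with n_e·A the pore (flow) area.
Plume center vt = 0.0623 × 7.11 = 0.442953 m, so the well at 1.91 m is 1.467047 m downgradient of the peak.
√(4πDt) = 2.030 m, giving peak height M/(n_e·A·√(4πDt)) = 7.70/(0.37 × 28.6 × 2.030) = 0.3584 kg/m³.
(x−vt)²/(4Dt) = (1.467047)²/(4 × 0.0461 × 7.11) = 1.642; exp(−1.642) = 0.1936.
C = 0.3584 × 0.1936 = 0.0694 kg/m³.

0.0694 kg/m³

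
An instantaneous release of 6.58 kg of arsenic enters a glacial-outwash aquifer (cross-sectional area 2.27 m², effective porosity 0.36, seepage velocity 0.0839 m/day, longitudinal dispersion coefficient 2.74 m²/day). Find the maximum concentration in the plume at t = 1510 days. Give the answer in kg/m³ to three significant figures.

0.0353 kg/m³

The peak of an instantaneous 1D plume sits at x = vt; there the Gaussian factor is 1 and C_max = M/(n_e·A·√(4πDt)), where n_e·A is the pore area the mass is dissolved in.
√(4πDt) = √(4π × 2.74 × 1510) = 228.0 m, so C_max = 6.58/(0.36 × 2.27 × 228.0) = 0.0353 kg/m³.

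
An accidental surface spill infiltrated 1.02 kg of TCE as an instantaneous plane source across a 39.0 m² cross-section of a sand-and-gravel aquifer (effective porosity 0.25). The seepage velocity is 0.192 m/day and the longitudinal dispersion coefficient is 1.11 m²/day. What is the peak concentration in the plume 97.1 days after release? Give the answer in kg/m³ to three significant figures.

0.00284 kg/m³

The peak of an instantaneous 1D plume sits at x = vt; there the Gaussian factor is 1 and C_max = M/(n_e·A·√(4πDt)), where n_e·A is the pore area the mass is dissolved in.
√(4πDt) = √(4π × 1.11 × 97.1) = 36.80 m, so C_max = 1.02/(0.25 × 39.0 × 36.80) = 0.00284 kg/m³.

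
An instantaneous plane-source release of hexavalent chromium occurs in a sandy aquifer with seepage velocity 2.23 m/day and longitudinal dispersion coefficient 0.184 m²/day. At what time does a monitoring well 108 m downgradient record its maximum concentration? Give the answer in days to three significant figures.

For the 1D instantaneous-source solution, setting ∂C/∂t = 0 at fixed x gives v²t² + 2Dt − x² = 0, so t = (√(D² + v²x²) − D)/v².
√(D² + v²x²) = √(0.184² + 2.23² × 108²) = 240.8; v² = 4.9729.
t = (240.8 − 0.184)/4.9729 = 48.4 days (vs. the pure-advection estimate x/v = 48.4 d).

48.4 days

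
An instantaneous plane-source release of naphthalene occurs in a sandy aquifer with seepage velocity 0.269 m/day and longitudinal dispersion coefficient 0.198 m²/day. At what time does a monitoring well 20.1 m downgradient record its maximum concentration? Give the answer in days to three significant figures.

For the 1D instantaneous-source solution, setting ∂C/∂t = 0 at fixed x gives v²t² + 2Dt − x² = 0, so t = (√(D² + v²x²) − D)/v².
√(D² + v²x²) = √(0.198² + 0.269² × 20.1²) = 5.411; v² = 0.072361.
t = (5.411 − 0.198)/0.072361 = 72.0 days (vs. the pure-advection estimate x/v = 74.7 d).

72.0 days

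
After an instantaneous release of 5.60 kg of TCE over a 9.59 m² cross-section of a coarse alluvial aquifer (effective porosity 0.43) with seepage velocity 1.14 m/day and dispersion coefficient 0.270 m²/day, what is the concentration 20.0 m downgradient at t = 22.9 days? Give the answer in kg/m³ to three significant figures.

0.0341 kg/m³

For an instantaneous plane source, C(x,t) = M/(n_e·A·√(4πDt)) · exp(−(x−vt)²/(4Dt)), with n_e·A the pore (flow) area.
Plume center vt = 1.14 × 22.9 = 26.106 m, so the well at 20.0 m is 6.106 m upgradient of the peak.
√(4πDt) = 8.815 m, giving peak height M/(n_e·A·√(4πDt)) = 5.60/(0.43 × 9.59 × 8.815) = 0.1541 kg/m³.
(x−vt)²/(4Dt) = (-6.106)²/(4 × 0.270 × 22.9) = 1.507; exp(−1.507) = 0.2216.
C = 0.1541 × 0.2216 = 0.0341 kg/m³.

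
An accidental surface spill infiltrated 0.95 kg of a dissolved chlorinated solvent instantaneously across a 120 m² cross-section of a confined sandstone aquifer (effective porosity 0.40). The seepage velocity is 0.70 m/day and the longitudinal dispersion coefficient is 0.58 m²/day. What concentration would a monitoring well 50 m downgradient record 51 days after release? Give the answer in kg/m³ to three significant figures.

For an instantaneous plane source, C(x,t) = M/(n_e·A·√(4πDt)) · exp(−(x−vt)²/(4Dt)), with n_e·A the pore (flow) area.
Plume center vt = 0.70 × 51 = 35.7 m, so the well at 50 m is 14.3 m downgradient of the peak.
√(4πDt) = 19.28 m, giving peak height M/(n_e·A·√(4πDt)) = 0.95/(0.40 × 120 × 19.28) = 0.001027 kg/m³.
(x−vt)²/(4Dt) = (14.3)²/(4 × 0.58 × 51) = 1.728; exp(−1.728) = 0.1776.
C = 0.001027 × 0.1776 = 0.000182 kg/m³.

0.000182 kg/m³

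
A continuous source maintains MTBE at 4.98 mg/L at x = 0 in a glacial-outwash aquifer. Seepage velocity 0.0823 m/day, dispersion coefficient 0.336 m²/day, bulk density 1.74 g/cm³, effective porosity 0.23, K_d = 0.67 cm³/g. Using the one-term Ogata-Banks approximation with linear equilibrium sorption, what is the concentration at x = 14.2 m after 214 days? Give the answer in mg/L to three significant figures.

Retardation factor R = 1 + ρ_b·K_d/n = 1 + 1.74 × 0.67/0.23 = 6.069.
Sorption retards both mechanisms: v_R = v/R = 0.01356 m/day, D_R = D/R = 0.05536 m²/day.
v_R·t = 0.01356 × 214 = 2.90184 m; 2√(D_R t) = 6.884 m; argument = (14.2 − 2.90184)/6.884 = 1.641.
C = C₀ × ½·erfc(1.641) = 4.98 × 0.01015 = 0.0505 mg/L.

0.0505 mg/L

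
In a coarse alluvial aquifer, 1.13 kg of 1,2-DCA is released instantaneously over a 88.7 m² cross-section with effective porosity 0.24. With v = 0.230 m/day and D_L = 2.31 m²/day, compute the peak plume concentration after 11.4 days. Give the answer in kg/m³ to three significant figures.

The peak of an instantaneous 1D plume sits at x = vt; there the Gaussian factor is 1 and C_max = M/(n_e·A·√(4πDt)), where n_e·A is the pore area the mass is dissolved in.
√(4πDt) = √(4π × 2.31 × 11.4) = 18.19 m, so C_max = 1.13/(0.24 × 88.7 × 18.19) = 0.00292 kg/m³.

0.00292 kg/m³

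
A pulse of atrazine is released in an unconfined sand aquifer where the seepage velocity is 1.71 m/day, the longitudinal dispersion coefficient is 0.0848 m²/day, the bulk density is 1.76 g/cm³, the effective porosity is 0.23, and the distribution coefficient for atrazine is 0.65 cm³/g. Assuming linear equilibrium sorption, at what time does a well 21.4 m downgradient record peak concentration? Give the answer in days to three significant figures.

74.6 days

Retardation factor R = 1 + ρ_b·K_d/n = 1 + 1.76 × 0.65/0.23 = 5.974.
Sorption retards both mechanisms: v_R = v/R = 0.2862 m/day, D_R = D/R = 0.01419 m²/day.
Peak time from v_R²t² + 2D_R t − x² = 0: t = (√(D_R² + v_R²x²) − D_R)/v_R².
√(D_R² + v_R²x²) = √(0.01419² + 0.2862² × 21.4²) = 6.125; v_R² = 0.08191.
t = (6.125 − 0.01419)/0.08191 = 74.6 days.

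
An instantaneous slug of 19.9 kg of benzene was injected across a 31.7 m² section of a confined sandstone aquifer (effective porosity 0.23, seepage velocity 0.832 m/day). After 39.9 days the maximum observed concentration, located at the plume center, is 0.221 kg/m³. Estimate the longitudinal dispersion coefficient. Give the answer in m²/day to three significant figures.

At the plume center C_max = M/(n_e·A·√(4πDt)), so D = M²/(4πt·(n_e·A·C_max)²).
n_e·A·C_max = 0.23 × 31.7 × 0.221 = 1.611 kg/m.
D = 19.9²/(4π × 39.9 × 1.611²) = 0.304 m²/day.

0.304 m²/day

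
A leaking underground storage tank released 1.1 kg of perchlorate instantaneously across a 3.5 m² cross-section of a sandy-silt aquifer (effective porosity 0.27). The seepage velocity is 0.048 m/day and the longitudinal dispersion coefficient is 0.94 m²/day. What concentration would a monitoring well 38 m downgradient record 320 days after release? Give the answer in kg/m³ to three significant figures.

For an instantaneous plane source, C(x,t) = M/(n_e·A·√(4πDt)) · exp(−(x−vt)²/(4Dt)), with n_e·A the pore (flow) area.
Plume center vt = 0.048 × 320 = 15.36 m, so the well at 38 m is 22.64 m downgradient of the peak.
√(4πDt) = 61.48 m, giving peak height M/(n_e·A·√(4πDt)) = 1.1/(0.27 × 3.5 × 61.48) = 0.01893 kg/m³.
(x−vt)²/(4Dt) = (22.64)²/(4 × 0.94 × 320) = 0.4260; exp(−0.4260) = 0.6531.
C = 0.01893 × 0.6531 = 0.0124 kg/m³.

0.0124 kg/m³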